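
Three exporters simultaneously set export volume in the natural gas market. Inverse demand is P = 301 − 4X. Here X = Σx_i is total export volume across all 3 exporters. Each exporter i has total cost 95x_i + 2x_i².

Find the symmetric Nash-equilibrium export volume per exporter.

A representative exporter's profit is π_i = x_i(301 − 4X) − 95x_i − 2x_i², with X = x_i + Σ_{j≠i} x_j.
First-order condition: 206 − 12x_i − 4Σ_{j≠i} x_j = 0.
Imposing symmetry (x_j = x for all j) turns Σ_{j≠i} x_j into 2x, so 206 = 20x and x = 10.3.

10.3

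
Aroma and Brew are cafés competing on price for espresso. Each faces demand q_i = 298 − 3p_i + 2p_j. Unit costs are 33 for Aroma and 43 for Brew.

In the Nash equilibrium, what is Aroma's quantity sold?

204.375

Aroma's profit: π = (p_{Aroma} − 33)(298 − 3p_{Aroma} + 2p_{Brew}).
∂π/∂p_{Aroma} = 397 − 6p_{Aroma} + 2p_{Brew} = 0 ⇒ p_{Aroma} = 397/6 + (1/3)p_{Brew}.
Similarly p_{Brew} = 427/6 + (1/3)p_{Aroma}.
Substituting the second reaction function into the first: p_{Aroma} = 397/6 + (1/3)(427/6 + (1/3)p_{Aroma}), which gives (8/9)p_{Aroma} = 809/9 ⇒ p_{Aroma} = 101.125.
Then p_{Brew} = 427/6 + (1/3)·101.125 = 104.875.
q_{Aroma} = 298 − 3·101.125 + 2·104.875 = 204.375.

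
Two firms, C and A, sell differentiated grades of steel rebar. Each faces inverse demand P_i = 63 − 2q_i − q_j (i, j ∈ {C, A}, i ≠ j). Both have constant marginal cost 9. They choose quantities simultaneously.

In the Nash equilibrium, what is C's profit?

233.28

Firm C's profit: π = q_C(63 − 2q_C − q_A) − 9q_C.
∂π/∂q_C = 54 − 4q_C − q_A = 0 ⇒ q_C = 13.5 − 0.25q_A.
By symmetry q_A = q_C; substituting into the reaction function, 1.25q_C = 13.5 and q_C = 10.8.
P_C = 63 − 2·10.8 − 10.8 = 30.6.
Profit = (30.6 − 9)·10.8 = 233.28.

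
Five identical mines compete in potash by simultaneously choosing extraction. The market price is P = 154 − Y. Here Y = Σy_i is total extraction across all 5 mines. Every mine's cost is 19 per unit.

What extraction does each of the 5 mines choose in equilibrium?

A representative mine's profit is π_i = y_i(154 − Y) − 19y_i, with Y = y_i + Σ_{j≠i} y_j.
First-order condition: 135 − 2y_i − Σ_{j≠i} y_j = 0.
Imposing symmetry (y_j = y for all j) turns Σ_{j≠i} y_j into 4y, so 135 = 6y and y = 22.5.

22.5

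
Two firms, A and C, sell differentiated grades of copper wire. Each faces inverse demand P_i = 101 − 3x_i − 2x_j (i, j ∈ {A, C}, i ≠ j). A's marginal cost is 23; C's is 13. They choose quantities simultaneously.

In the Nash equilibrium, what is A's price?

50.375

Firm A's profit: π = x_A(101 − 3x_A − 2x_C) − 23x_A.
∂π/∂x_A = 78 − 6x_A − 2x_C = 0 ⇒ x_A = 13 − (1/3)x_C.
Similarly x_C = 44/3 − (1/3)x_A.
Substituting the second reaction function into the first: x_A = 13 − (1/3)(44/3 − (1/3)x_A), which gives (8/9)x_A = 73/9 ⇒ x_A = 9.125.
Then x_C = 44/3 − (1/3)·9.125 = 11.625.
P_A = 101 − 3·9.125 − 2·11.625 = 50.375.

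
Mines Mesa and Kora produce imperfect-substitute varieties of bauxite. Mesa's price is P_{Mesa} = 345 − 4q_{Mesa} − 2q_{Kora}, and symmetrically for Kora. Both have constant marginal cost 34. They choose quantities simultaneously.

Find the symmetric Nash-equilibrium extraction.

31.1

Mine Mesa's profit: π = q_{Mesa}(345 − 4q_{Mesa} − 2q_{Kora}) − 34q_{Mesa}.
∂π/∂q_{Mesa} = 311 − 8q_{Mesa} − 2q_{Kora} = 0 ⇒ q_{Mesa} = 38.875 − 0.25q_{Kora}.
The game is symmetric, so in equilibrium q_{Kora} = q_{Mesa}: the reaction function gives 1.25q_{Mesa} = 38.875, hence q_{Mesa} = 31.1.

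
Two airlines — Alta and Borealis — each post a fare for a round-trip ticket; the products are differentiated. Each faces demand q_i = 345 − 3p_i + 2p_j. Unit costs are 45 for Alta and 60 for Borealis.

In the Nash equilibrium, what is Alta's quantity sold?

Alta's profit: π = (p_{Alta} − 45)(345 − 3p_{Alta} + 2p_{Borealis}).
∂π/∂p_{Alta} = 480 − 6p_{Alta} + 2p_{Borealis} = 0 ⇒ p_{Alta} = 80 + (1/3)p_{Borealis}.
Similarly p_{Borealis} = 87.5 + (1/3)p_{Alta}.
Plugging p_{Borealis} into Alta's best response: p_{Alta} = 80 + (1/3)(87.5 + (1/3)p_{Alta}) ⇒ (8/9)p_{Alta} = 655/6, so p_{Alta} = 122.8125.
Then p_{Borealis} = 87.5 + (1/3)·122.8125 = 128.4375.
q_{Alta} = 345 − 3·122.8125 + 2·128.4375 = 233.4375.

233.4375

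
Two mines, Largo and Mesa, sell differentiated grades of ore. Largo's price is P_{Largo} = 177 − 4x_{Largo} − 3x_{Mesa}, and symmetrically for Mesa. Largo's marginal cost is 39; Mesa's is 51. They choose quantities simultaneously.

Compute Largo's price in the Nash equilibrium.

91.8

Mine Largo's profit: π = x_{Largo}(177 − 4x_{Largo} − 3x_{Mesa}) − 39x_{Largo}.
∂π/∂x_{Largo} = 138 − 8x_{Largo} − 3x_{Mesa} = 0 ⇒ x_{Largo} = 17.25 − 0.375x_{Mesa}.
Similarly x_{Mesa} = 15.75 − 0.375x_{Largo}.
Plugging x_{Mesa} into Largo's best response: x_{Largo} = 17.25 − 0.375(15.75 − 0.375x_{Largo}) ⇒ (55/64)x_{Largo} = 363/32, so x_{Largo} = 13.2.
Then x_{Mesa} = 15.75 − 0.375·13.2 = 10.8.
P_{Largo} = 177 − 4·13.2 − 3·10.8 = 91.8.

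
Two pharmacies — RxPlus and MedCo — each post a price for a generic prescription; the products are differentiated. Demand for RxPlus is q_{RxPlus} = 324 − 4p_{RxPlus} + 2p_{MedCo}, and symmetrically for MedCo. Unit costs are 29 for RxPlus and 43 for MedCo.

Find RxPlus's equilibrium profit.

8537.76

RxPlus's profit: π = (p_{RxPlus} − 29)(324 − 4p_{RxPlus} + 2p_{MedCo}).
∂π/∂p_{RxPlus} = 440 − 8p_{RxPlus} + 2p_{MedCo} = 0 ⇒ p_{RxPlus} = 55 + 0.25p_{MedCo}.
Similarly p_{MedCo} = 62 + 0.25p_{RxPlus}.
Substituting the second reaction function into the first: p_{RxPlus} = 55 + 0.25(62 + 0.25p_{RxPlus}), which gives 0.9375p_{RxPlus} = 70.5 ⇒ p_{RxPlus} = 75.2.
Then p_{MedCo} = 62 + 0.25·75.2 = 80.8.
q_{RxPlus} = 324 − 4·75.2 + 2·80.8 = 184.8.
Profit = (75.2 − 29)·184.8 = 8537.76.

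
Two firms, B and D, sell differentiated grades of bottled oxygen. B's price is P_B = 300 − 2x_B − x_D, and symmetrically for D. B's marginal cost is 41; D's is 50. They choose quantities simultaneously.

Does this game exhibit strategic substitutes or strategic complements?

Firm B's profit: π = x_B(300 − 2x_B − x_D) − 41x_B.
∂π/∂x_B = 259 − 4x_B − x_D = 0 ⇒ x_B = 64.75 − 0.25x_D.
The best-response slope dx_B/dx_D = −0.25 < 0: the reaction function is downward-sloping, so the choices are strategic substitutes.

strategic substitutes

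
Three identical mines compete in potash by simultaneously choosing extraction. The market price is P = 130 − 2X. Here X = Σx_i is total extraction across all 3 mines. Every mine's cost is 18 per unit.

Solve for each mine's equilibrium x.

14

A representative mine's profit is π_i = x_i(130 − 2X) − 18x_i, with X = x_i + Σ_{j≠i} x_j.
First-order condition: 112 − 4x_i − 2Σ_{j≠i} x_j = 0.
In a symmetric equilibrium every mine chooses the same x, so Σ_{j≠i} x_j = 2x. The condition becomes 112 − 8x = 0, giving x = 112/8 = 14.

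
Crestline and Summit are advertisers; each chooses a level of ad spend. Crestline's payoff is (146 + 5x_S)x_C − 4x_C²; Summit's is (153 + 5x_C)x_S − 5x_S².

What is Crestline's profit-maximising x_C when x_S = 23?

Expanding Crestline's payoff: 146x_C + 5x_Sx_C − 4x_C².
∂π/∂x_C = 146 + 5x_S − 8x_C = 0, so x_C = 18.25 + 0.625x_S.
At x_S = 23: x_C = 18.25 + 0.625·23 = 32.625.

32.625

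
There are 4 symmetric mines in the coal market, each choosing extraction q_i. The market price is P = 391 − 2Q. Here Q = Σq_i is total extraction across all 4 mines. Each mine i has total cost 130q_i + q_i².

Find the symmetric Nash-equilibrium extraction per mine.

A representative mine's profit is π_i = q_i(391 − 2Q) − 130q_i − q_i², with Q = q_i + Σ_{j≠i} q_j.
First-order condition: 261 − 6q_i − 2Σ_{j≠i} q_j = 0.
With identical mines, set every q_j = q: then 261 − 6q − 6q = 0, i.e. q = 261/12 = 21.75.

21.75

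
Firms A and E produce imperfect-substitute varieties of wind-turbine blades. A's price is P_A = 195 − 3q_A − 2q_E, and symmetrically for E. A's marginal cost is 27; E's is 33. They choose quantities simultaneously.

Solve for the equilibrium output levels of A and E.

Firm A's profit: π = q_A(195 − 3q_A − 2q_E) − 27q_A.
∂π/∂q_A = 168 − 6q_A − 2q_E = 0 ⇒ q_A = 28 − (1/3)q_E.
Similarly q_E = 27 − (1/3)q_A.
Substituting the second reaction function into the first: q_A = 28 − (1/3)(27 − (1/3)q_A), which gives (8/9)q_A = 19 ⇒ q_A = 21.375.
Then q_E = 27 − (1/3)·21.375 = 19.875.

21.375, 19.875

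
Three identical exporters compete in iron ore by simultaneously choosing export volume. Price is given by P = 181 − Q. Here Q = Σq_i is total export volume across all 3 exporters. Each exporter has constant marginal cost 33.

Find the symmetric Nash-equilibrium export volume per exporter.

A representative exporter's profit is π_i = q_i(181 − Q) − 33q_i, with Q = q_i + Σ_{j≠i} q_j.
First-order condition: 148 − 2q_i − Σ_{j≠i} q_j = 0.
In a symmetric equilibrium every exporter chooses the same q, so Σ_{j≠i} q_j = 2q. The condition becomes 148 − 4q = 0, giving q = 148/4 = 37.

37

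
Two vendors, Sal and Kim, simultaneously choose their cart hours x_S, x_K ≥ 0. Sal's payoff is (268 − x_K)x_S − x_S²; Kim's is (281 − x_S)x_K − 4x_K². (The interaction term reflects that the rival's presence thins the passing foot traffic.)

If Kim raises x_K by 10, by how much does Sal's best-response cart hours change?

Expanding Sal's payoff: 268x_S − x_Kx_S − x_S².
∂π/∂x_S = 268 − x_K − 2x_S = 0, so x_S = 134 − 0.5x_K.
The reaction-function slope is −0.5, so a 10-unit rise in x_K moves x_S by −0.5 × 10 = −5. Sal's best response falls — the actions are strategic substitutes.

-5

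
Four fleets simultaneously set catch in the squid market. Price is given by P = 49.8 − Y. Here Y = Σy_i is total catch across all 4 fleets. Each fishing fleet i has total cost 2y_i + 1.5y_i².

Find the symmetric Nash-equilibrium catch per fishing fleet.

A representative fishing fleet's profit is π_i = y_i(49.8 − Y) − 2y_i − 1.5y_i², with Y = y_i + Σ_{j≠i} y_j.
First-order condition: 47.8 − 5y_i − Σ_{j≠i} y_j = 0.
With identical fishing fleets, set every y_j = y: then 47.8 − 5y − 3y = 0, i.e. y = 47.8/8 = 5.975.

5.975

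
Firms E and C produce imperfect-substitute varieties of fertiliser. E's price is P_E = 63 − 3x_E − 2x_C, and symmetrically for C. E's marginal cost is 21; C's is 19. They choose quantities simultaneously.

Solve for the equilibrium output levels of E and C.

Firm E's profit: π = x_E(63 − 3x_E − 2x_C) − 21x_E.
∂π/∂x_E = 42 − 6x_E − 2x_C = 0 ⇒ x_E = 7 − (1/3)x_C.
Similarly x_C = 22/3 − (1/3)x_E.
Solving the two reaction functions simultaneously: (1 − (−1/3)(−1/3))x_E = 7 − (1/3)·(22/3), so (8/9)x_E = 41/9 and x_E = 5.125.
Then x_C = 22/3 − (1/3)·5.125 = 5.625.

5.125, 5.625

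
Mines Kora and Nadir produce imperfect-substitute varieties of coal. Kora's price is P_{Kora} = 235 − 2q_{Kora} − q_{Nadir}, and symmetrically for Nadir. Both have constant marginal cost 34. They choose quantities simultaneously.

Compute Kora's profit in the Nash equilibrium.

Mine Kora's profit: π = q_{Kora}(235 − 2q_{Kora} − q_{Nadir}) − 34q_{Kora}.
∂π/∂q_{Kora} = 201 − 4q_{Kora} − q_{Nadir} = 0 ⇒ q_{Kora} = 50.25 − 0.25q_{Nadir}.
The game is symmetric, so in equilibrium q_{Nadir} = q_{Kora}: the reaction function gives 1.25q_{Kora} = 50.25, hence q_{Kora} = 40.2.
P_{Kora} = 235 − 2·40.2 − 40.2 = 114.4.
Profit = (114.4 − 34)·40.2 = 3232.08.

3232.08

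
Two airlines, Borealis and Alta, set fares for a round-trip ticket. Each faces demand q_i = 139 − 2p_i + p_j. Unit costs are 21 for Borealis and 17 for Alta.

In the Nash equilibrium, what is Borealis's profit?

Borealis's profit: π = (p_{Borealis} − 21)(139 − 2p_{Borealis} + p_{Alta}).
∂π/∂p_{Borealis} = 181 − 4p_{Borealis} + p_{Alta} = 0 ⇒ p_{Borealis} = 45.25 + 0.25p_{Alta}.
Similarly p_{Alta} = 43.25 + 0.25p_{Borealis}.
Substituting the second reaction function into the first: p_{Borealis} = 45.25 + 0.25(43.25 + 0.25p_{Borealis}), which gives 0.9375p_{Borealis} = 56.0625 ⇒ p_{Borealis} = 59.8.
Then p_{Alta} = 43.25 + 0.25·59.8 = 58.2.
q_{Borealis} = 139 − 2·59.8 + 58.2 = 77.6.
Profit = (59.8 − 21)·77.6 = 3010.88.

3010.88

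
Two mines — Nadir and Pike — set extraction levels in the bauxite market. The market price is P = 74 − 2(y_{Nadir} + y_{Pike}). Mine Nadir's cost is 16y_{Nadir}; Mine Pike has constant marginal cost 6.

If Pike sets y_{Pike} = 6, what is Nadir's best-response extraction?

11.5

Mine Nadir's profit: π = y_{Nadir}(74 − 2(y_{Nadir} + y_{Pike})) − 16y_{Nadir}.
∂π/∂y_{Nadir} = 58 − 4y_{Nadir} − 2y_{Pike} = 0, so y_{Nadir} = 14.5 − 0.5y_{Pike}.
At y_{Pike} = 6: y_{Nadir} = 14.5 − 0.5·6 = 11.5.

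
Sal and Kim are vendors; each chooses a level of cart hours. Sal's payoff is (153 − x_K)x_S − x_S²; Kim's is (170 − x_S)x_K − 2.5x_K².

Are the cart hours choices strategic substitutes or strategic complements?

Expanding Sal's payoff: 153x_S − x_Kx_S − x_S².
∂π/∂x_S = 153 − x_K − 2x_S = 0, so x_S = 76.5 − 0.5x_K.
The best-response slope dx_S/dx_K = −0.5 < 0: the reaction function is downward-sloping, so the choices are strategic substitutes.

strategic substitutes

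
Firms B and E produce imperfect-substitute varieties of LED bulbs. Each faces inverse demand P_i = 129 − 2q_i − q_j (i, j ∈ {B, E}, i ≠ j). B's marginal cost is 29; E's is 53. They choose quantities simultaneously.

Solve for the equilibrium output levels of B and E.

21.6, 13.6

Firm B's profit: π = q_B(129 − 2q_B − q_E) − 29q_B.
∂π/∂q_B = 100 − 4q_B − q_E = 0 ⇒ q_B = 25 − 0.25q_E.
Similarly q_E = 19 − 0.25q_B.
Plugging q_E into B's best response: q_B = 25 − 0.25(19 − 0.25q_B) ⇒ 0.9375q_B = 20.25, so q_B = 21.6.
Then q_E = 19 − 0.25·21.6 = 13.6.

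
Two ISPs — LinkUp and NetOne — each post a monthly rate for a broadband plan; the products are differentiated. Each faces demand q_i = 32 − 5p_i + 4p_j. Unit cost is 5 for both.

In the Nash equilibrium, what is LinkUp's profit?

101.25

LinkUp's profit: π = (p_{LinkUp} − 5)(32 − 5p_{LinkUp} + 4p_{NetOne}).
∂π/∂p_{LinkUp} = 57 − 10p_{LinkUp} + 4p_{NetOne} = 0 ⇒ p_{LinkUp} = 5.7 + 0.4p_{NetOne}.
By symmetry p_{NetOne} = p_{LinkUp}; substituting into the reaction function, 0.6p_{LinkUp} = 5.7 and p_{LinkUp} = 9.5.
q_{LinkUp} = 32 − 5·9.5 + 4·9.5 = 22.5.
Profit = (9.5 − 5)·22.5 = 101.25.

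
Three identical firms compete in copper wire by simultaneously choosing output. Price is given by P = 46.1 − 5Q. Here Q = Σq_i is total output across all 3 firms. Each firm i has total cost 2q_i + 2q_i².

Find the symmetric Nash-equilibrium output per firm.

1.8375

A representative firm's profit is π_i = q_i(46.1 − 5Q) − 2q_i − 2q_i², with Q = q_i + Σ_{j≠i} q_j.
First-order condition: 44.1 − 14q_i − 5Σ_{j≠i} q_j = 0.
In a symmetric equilibrium every firm chooses the same q, so Σ_{j≠i} q_j = 2q. The condition becomes 44.1 − 24q = 0, giving q = 44.1/24 = 1.8375.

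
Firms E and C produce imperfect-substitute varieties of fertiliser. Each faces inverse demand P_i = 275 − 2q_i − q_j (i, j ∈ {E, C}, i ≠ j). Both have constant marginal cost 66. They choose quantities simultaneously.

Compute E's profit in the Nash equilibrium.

Firm E's profit: π = q_E(275 − 2q_E − q_C) − 66q_E.
∂π/∂q_E = 209 − 4q_E − q_C = 0 ⇒ q_E = 52.25 − 0.25q_C.
The game is symmetric, so in equilibrium q_C = q_E: the reaction function gives 1.25q_E = 52.25, hence q_E = 41.8.
P_E = 275 − 2·41.8 − 41.8 = 149.6.
Profit = (149.6 − 66)·41.8 = 3494.48.

3494.48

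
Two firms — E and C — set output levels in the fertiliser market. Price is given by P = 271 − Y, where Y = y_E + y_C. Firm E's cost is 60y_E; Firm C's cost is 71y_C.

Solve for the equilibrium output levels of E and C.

74, 63

Firm E's profit: π = y_E(271 − (y_E + y_C)) − 60y_E.
∂π/∂y_E = 211 − 2y_E − y_C = 0, so y_E = 105.5 − 0.5y_C.
By the same steps for C: y_C = 100 − 0.5y_E.
Solving the two reaction functions simultaneously: (1 − (−0.5)(−0.5))y_E = 105.5 − 0.5·100, so 0.75y_E = 55.5 and y_E = 74.
Then y_C = 100 − 0.5·74 = 63.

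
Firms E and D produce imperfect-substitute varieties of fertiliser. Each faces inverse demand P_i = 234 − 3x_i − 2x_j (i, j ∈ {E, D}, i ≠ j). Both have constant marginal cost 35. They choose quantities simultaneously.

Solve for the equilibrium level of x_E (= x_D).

24.875

Firm E's profit: π = x_E(234 − 3x_E − 2x_D) − 35x_E.
∂π/∂x_E = 199 − 6x_E − 2x_D = 0 ⇒ x_E = 199/6 − (1/3)x_D.
Setting x_E = x_D in the reaction function: x_E = 199/6 − (1/3)x_E, so x_E = (199/6) / (4/3) = 24.875.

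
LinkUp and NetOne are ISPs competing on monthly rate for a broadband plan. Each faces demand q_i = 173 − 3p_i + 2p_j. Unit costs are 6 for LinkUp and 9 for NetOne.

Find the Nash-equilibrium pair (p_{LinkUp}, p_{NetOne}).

48.3125, 49.4375

LinkUp's profit: π = (p_{LinkUp} − 6)(173 − 3p_{LinkUp} + 2p_{NetOne}).
∂π/∂p_{LinkUp} = 191 − 6p_{LinkUp} + 2p_{NetOne} = 0 ⇒ p_{LinkUp} = 191/6 + (1/3)p_{NetOne}.
Similarly p_{NetOne} = 100/3 + (1/3)p_{LinkUp}.
Plugging p_{NetOne} into LinkUp's best response: p_{LinkUp} = 191/6 + (1/3)(100/3 + (1/3)p_{LinkUp}) ⇒ (8/9)p_{LinkUp} = 773/18, so p_{LinkUp} = 48.3125.
Then p_{NetOne} = 100/3 + (1/3)·48.3125 = 49.4375.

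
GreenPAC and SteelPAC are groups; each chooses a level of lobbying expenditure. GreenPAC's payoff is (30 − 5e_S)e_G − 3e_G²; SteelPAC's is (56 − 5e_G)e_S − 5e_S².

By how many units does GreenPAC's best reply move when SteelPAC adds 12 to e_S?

Expanding GreenPAC's payoff: 30e_G − 5e_Se_G − 3e_G².
∂π/∂e_G = 30 − 5e_S − 6e_G = 0, so e_G = 5 − (5/6)e_S.
The reaction-function slope is −5/6, so a 12-unit rise in e_S moves e_G by −5/6 × 12 = −10. GreenPAC's best response falls — the actions are strategic substitutes.

-10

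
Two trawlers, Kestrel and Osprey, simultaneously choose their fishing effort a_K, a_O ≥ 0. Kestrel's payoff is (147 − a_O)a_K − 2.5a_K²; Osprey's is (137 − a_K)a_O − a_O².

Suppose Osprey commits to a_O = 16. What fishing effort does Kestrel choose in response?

26.2

Expanding Kestrel's payoff: 147a_K − a_Oa_K − 2.5a_K².
∂π/∂a_K = 147 − a_O − 5a_K = 0, so a_K = 29.4 − 0.2a_O.
At a_O = 16: a_K = 29.4 − 0.2·16 = 26.2.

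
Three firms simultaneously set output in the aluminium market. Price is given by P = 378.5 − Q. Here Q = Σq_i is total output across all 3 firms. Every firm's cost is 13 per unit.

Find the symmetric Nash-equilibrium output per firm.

91.375

A representative firm's profit is π_i = q_i(378.5 − Q) − 13q_i, with Q = q_i + Σ_{j≠i} q_j.
First-order condition: 365.5 − 2q_i − Σ_{j≠i} q_j = 0.
Imposing symmetry (q_j = q for all j) turns Σ_{j≠i} q_j into 2q, so 365.5 = 4q and q = 91.375.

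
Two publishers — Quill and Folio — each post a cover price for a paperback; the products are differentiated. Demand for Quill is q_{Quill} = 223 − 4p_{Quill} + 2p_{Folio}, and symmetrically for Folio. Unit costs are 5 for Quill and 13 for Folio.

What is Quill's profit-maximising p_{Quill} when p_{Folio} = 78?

Quill's profit: π = (p_{Quill} − 5)(223 − 4p_{Quill} + 2p_{Folio}).
∂π/∂p_{Quill} = 243 − 8p_{Quill} + 2p_{Folio} = 0 ⇒ p_{Quill} = 30.375 + 0.25p_{Folio}.
At p_{Folio} = 78: p_{Quill} = 30.375 + 0.25·78 = 49.875.

49.875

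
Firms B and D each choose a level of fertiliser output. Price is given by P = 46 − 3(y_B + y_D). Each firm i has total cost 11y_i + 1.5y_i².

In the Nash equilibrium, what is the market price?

Firm B's profit: π = y_B(46 − 3(y_B + y_D)) − 11y_B − 1.5y_B².
∂π/∂y_B = 35 − 9y_B − 3y_D = 0, so y_B = 35/9 − (1/3)y_D.
Setting y_B = y_D in the reaction function: y_B = 35/9 − (1/3)y_B, so y_B = (35/9) / (4/3) = 35/12.
Equilibrium price: P = 46 − 3·(35/6) = 28.5.

28.5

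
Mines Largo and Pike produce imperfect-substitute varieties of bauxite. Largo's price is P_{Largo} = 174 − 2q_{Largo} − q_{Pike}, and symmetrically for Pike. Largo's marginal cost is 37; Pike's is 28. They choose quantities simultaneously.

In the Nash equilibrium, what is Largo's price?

90.6

Mine Largo's profit: π = q_{Largo}(174 − 2q_{Largo} − q_{Pike}) − 37q_{Largo}.
∂π/∂q_{Largo} = 137 − 4q_{Largo} − q_{Pike} = 0 ⇒ q_{Largo} = 34.25 − 0.25q_{Pike}.
Similarly q_{Pike} = 36.5 − 0.25q_{Largo}.
Solving the two reaction functions simultaneously: (1 − (−0.25)(−0.25))q_{Largo} = 34.25 − 0.25·36.5, so 0.9375q_{Largo} = 25.125 and q_{Largo} = 26.8.
Then q_{Pike} = 36.5 − 0.25·26.8 = 29.8.
P_{Largo} = 174 − 2·26.8 − 29.8 = 90.6.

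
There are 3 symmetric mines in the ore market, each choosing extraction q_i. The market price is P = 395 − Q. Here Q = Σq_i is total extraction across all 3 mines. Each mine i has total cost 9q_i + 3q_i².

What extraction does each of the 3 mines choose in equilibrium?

A representative mine's profit is π_i = q_i(395 − Q) − 9q_i − 3q_i², with Q = q_i + Σ_{j≠i} q_j.
First-order condition: 386 − 8q_i − Σ_{j≠i} q_j = 0.
Imposing symmetry (q_j = q for all j) turns Σ_{j≠i} q_j into 2q, so 386 = 10q and q = 38.6.

38.6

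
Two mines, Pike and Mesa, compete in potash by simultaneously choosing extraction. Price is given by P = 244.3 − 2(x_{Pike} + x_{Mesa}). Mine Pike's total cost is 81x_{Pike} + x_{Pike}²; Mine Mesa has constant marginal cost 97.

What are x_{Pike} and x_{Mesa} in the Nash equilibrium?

Mine Pike's profit: π = x_{Pike}(244.3 − 2(x_{Pike} + x_{Mesa})) − 81x_{Pike} − x_{Pike}².
∂π/∂x_{Pike} = 163.3 − 6x_{Pike} − 2x_{Mesa} = 0, so x_{Pike} = 1633/60 − (1/3)x_{Mesa}.
For Mesa: ∂π/∂x_{Mesa} = 147.3 − 4x_{Mesa} − 2x_{Pike} = 0 ⇒ x_{Mesa} = 36.825 − 0.5x_{Pike}.
Substituting the second reaction function into the first: x_{Pike} = 1633/60 − (1/3)(36.825 − 0.5x_{Pike}), which gives (5/6)x_{Pike} = 1793/120 ⇒ x_{Pike} = 17.93.
Then x_{Mesa} = 36.825 − 0.5·17.93 = 27.86.

17.93, 27.86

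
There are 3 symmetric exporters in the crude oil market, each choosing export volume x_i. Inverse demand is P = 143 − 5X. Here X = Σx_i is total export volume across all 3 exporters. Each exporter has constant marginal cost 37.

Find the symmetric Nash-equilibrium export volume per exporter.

A representative exporter's profit is π_i = x_i(143 − 5X) − 37x_i, with X = x_i + Σ_{j≠i} x_j.
First-order condition: 106 − 10x_i − 5Σ_{j≠i} x_j = 0.
With identical exporters, set every x_j = x: then 106 − 10x − 10x = 0, i.e. x = 106/20 = 5.3.

5.3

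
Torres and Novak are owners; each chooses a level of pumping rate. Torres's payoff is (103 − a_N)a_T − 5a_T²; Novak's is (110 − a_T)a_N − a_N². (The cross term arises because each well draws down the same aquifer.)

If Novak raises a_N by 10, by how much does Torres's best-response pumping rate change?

Expanding Torres's payoff: 103a_T − a_Na_T − 5a_T².
∂π/∂a_T = 103 − a_N − 10a_T = 0, so a_T = 10.3 − 0.1a_N.
The reaction-function slope is −0.1, so a 10-unit rise in a_N moves a_T by −0.1 × 10 = −1. Torres's best response falls — the actions are strategic substitutes.

-1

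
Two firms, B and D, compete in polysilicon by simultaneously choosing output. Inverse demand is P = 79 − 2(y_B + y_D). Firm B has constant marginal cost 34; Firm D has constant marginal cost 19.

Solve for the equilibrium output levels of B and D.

Firm B's profit: π = y_B(79 − 2(y_B + y_D)) − 34y_B.
∂π/∂y_B = 45 − 4y_B − 2y_D = 0, so y_B = 11.25 − 0.5y_D.
By the same steps for D: y_D = 15 − 0.5y_B.
Plugging y_D into B's best response: y_B = 11.25 − 0.5(15 − 0.5y_B) ⇒ 0.75y_B = 3.75, so y_B = 5.
Then y_D = 15 − 0.5·5 = 12.5.

5, 12.5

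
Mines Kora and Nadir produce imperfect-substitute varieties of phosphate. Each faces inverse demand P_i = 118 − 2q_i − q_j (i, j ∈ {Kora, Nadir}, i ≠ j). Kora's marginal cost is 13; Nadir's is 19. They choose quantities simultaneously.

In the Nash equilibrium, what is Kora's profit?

915.92

Mine Kora's profit: π = q_{Kora}(118 − 2q_{Kora} − q_{Nadir}) − 13q_{Kora}.
∂π/∂q_{Kora} = 105 − 4q_{Kora} − q_{Nadir} = 0 ⇒ q_{Kora} = 26.25 − 0.25q_{Nadir}.
Similarly q_{Nadir} = 24.75 − 0.25q_{Kora}.
Substituting the second reaction function into the first: q_{Kora} = 26.25 − 0.25(24.75 − 0.25q_{Kora}), which gives 0.9375q_{Kora} = 20.0625 ⇒ q_{Kora} = 21.4.
Then q_{Nadir} = 24.75 − 0.25·21.4 = 19.4.
P_{Kora} = 118 − 2·21.4 − 19.4 = 55.8.
Profit = (55.8 − 13)·21.4 = 915.92.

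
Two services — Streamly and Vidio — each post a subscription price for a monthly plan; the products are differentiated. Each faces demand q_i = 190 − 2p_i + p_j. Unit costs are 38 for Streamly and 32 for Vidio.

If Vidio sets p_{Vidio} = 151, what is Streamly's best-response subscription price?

104.25

Streamly's profit: π = (p_{Streamly} − 38)(190 − 2p_{Streamly} + p_{Vidio}).
∂π/∂p_{Streamly} = 266 − 4p_{Streamly} + p_{Vidio} = 0 ⇒ p_{Streamly} = 66.5 + 0.25p_{Vidio}.
At p_{Vidio} = 151: p_{Streamly} = 66.5 + 0.25·151 = 104.25.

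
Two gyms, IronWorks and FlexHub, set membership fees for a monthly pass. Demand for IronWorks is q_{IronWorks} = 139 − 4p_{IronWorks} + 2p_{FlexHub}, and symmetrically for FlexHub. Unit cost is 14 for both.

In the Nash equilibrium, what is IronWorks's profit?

IronWorks's profit: π = (p_{IronWorks} − 14)(139 − 4p_{IronWorks} + 2p_{FlexHub}).
∂π/∂p_{IronWorks} = 195 − 8p_{IronWorks} + 2p_{FlexHub} = 0 ⇒ p_{IronWorks} = 24.375 + 0.25p_{FlexHub}.
Setting p_{IronWorks} = p_{FlexHub} in the reaction function: p_{IronWorks} = 24.375 + 0.25p_{IronWorks}, so p_{IronWorks} = 24.375 / 0.75 = 32.5.
q_{IronWorks} = 139 − 4·32.5 + 2·32.5 = 74.
Profit = (32.5 − 14)·74 = 1369.

1369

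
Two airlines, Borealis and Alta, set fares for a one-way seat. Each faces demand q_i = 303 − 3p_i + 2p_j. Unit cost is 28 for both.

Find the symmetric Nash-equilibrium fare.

96.75

Borealis's profit: π = (p_{Borealis} − 28)(303 − 3p_{Borealis} + 2p_{Alta}).
∂π/∂p_{Borealis} = 387 − 6p_{Borealis} + 2p_{Alta} = 0 ⇒ p_{Borealis} = 64.5 + (1/3)p_{Alta}.
Setting p_{Borealis} = p_{Alta} in the reaction function: p_{Borealis} = 64.5 + (1/3)p_{Borealis}, so p_{Borealis} = 64.5 / (2/3) = 96.75.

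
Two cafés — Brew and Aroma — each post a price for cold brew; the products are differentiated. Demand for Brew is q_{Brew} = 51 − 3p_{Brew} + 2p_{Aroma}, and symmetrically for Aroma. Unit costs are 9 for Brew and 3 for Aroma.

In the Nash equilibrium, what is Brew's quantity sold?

Brew's profit: π = (p_{Brew} − 9)(51 − 3p_{Brew} + 2p_{Aroma}).
∂π/∂p_{Brew} = 78 − 6p_{Brew} + 2p_{Aroma} = 0 ⇒ p_{Brew} = 13 + (1/3)p_{Aroma}.
Similarly p_{Aroma} = 10 + (1/3)p_{Brew}.
Plugging p_{Aroma} into Brew's best response: p_{Brew} = 13 + (1/3)(10 + (1/3)p_{Brew}) ⇒ (8/9)p_{Brew} = 49/3, so p_{Brew} = 18.375.
Then p_{Aroma} = 10 + (1/3)·18.375 = 16.125.
q_{Brew} = 51 − 3·18.375 + 2·16.125 = 28.125.

28.125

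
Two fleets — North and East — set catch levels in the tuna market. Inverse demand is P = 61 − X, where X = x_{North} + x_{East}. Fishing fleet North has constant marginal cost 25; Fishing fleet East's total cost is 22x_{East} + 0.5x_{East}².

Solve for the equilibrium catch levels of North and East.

Fishing fleet North's profit: π = x_{North}(61 − (x_{North} + x_{East})) − 25x_{North}.
∂π/∂x_{North} = 36 − 2x_{North} − x_{East} = 0, so x_{North} = 18 − 0.5x_{East}.
For East: ∂π/∂x_{East} = 39 − 3x_{East} − x_{North} = 0 ⇒ x_{East} = 13 − (1/3)x_{North}.
Plugging x_{East} into North's best response: x_{North} = 18 − 0.5(13 − (1/3)x_{North}) ⇒ (5/6)x_{North} = 11.5, so x_{North} = 13.8.
Then x_{East} = 13 − (1/3)·13.8 = 8.4.

13.8, 8.4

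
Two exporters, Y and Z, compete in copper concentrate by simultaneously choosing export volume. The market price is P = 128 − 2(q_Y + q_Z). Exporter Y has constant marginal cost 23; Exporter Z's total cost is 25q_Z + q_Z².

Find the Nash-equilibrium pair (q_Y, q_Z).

21.2, 10.1

Exporter Y's profit: π = q_Y(128 − 2(q_Y + q_Z)) − 23q_Y.
∂π/∂q_Y = 105 − 4q_Y − 2q_Z = 0, so q_Y = 26.25 − 0.5q_Z.
For Z: ∂π/∂q_Z = 103 − 6q_Z − 2q_Y = 0 ⇒ q_Z = 103/6 − (1/3)q_Y.
Plugging q_Z into Y's best response: q_Y = 26.25 − 0.5(103/6 − (1/3)q_Y) ⇒ (5/6)q_Y = 53/3, so q_Y = 21.2.
Then q_Z = 103/6 − (1/3)·21.2 = 10.1.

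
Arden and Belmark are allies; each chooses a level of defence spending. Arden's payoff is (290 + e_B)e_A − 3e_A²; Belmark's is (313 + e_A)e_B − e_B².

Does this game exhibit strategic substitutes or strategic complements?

strategic complements

Expanding Arden's payoff: 290e_A + e_Be_A − 3e_A².
∂π/∂e_A = 290 + e_B − 6e_A = 0, so e_A = 145/3 + (1/6)e_B.
The best-response slope de_A/de_B = 1/6 > 0: the reaction function is upward-sloping, so the choices are strategic complements.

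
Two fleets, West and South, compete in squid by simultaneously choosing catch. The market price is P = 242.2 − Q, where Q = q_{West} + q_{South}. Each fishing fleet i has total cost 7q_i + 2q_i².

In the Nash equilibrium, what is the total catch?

Fishing fleet West's profit: π = q_{West}(242.2 − (q_{West} + q_{South})) − 7q_{West} − 2q_{West}².
∂π/∂q_{West} = 235.2 − 6q_{West} − q_{South} = 0, so q_{West} = 39.2 − (1/6)q_{South}.
The game is symmetric, so in equilibrium q_{South} = q_{West}: the reaction function gives (7/6)q_{West} = 39.2, hence q_{West} = 33.6.
Total catch: 33.6 + 33.6 = 67.2.

67.2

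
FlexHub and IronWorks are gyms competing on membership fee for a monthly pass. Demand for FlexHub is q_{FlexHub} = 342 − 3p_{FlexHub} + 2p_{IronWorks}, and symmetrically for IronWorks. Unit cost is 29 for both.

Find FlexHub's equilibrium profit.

FlexHub's profit: π = (p_{FlexHub} − 29)(342 − 3p_{FlexHub} + 2p_{IronWorks}).
∂π/∂p_{FlexHub} = 429 − 6p_{FlexHub} + 2p_{IronWorks} = 0 ⇒ p_{FlexHub} = 71.5 + (1/3)p_{IronWorks}.
By symmetry p_{IronWorks} = p_{FlexHub}; substituting into the reaction function, (2/3)p_{FlexHub} = 71.5 and p_{FlexHub} = 107.25.
q_{FlexHub} = 342 − 3·107.25 + 2·107.25 = 234.75.
Profit = (107.25 − 29)·234.75 = 18369.1875.

18369.1875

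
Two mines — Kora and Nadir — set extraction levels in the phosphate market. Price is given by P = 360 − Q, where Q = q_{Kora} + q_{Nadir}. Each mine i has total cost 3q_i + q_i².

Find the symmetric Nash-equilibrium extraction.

71.4

Mine Kora's profit: π = q_{Kora}(360 − (q_{Kora} + q_{Nadir})) − 3q_{Kora} − q_{Kora}².
∂π/∂q_{Kora} = 357 − 4q_{Kora} − q_{Nadir} = 0, so q_{Kora} = 89.25 − 0.25q_{Nadir}.
The game is symmetric, so in equilibrium q_{Nadir} = q_{Kora}: the reaction function gives 1.25q_{Kora} = 89.25, hence q_{Kora} = 71.4.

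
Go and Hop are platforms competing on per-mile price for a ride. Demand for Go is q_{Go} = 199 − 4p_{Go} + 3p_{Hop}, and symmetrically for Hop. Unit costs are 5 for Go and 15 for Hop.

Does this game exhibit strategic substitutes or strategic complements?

Go's profit: π = (p_{Go} − 5)(199 − 4p_{Go} + 3p_{Hop}).
∂π/∂p_{Go} = 219 − 8p_{Go} + 3p_{Hop} = 0 ⇒ p_{Go} = 27.375 + 0.375p_{Hop}.
The best-response slope dp_{Go}/dp_{Hop} = 0.375 > 0: the reaction function is upward-sloping, so the choices are strategic complements.

strategic complements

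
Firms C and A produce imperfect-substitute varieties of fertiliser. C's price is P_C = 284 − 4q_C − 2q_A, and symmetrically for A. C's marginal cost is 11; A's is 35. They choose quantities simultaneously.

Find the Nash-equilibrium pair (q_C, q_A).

28.1, 24.1

Firm C's profit: π = q_C(284 − 4q_C − 2q_A) − 11q_C.
∂π/∂q_C = 273 − 8q_C − 2q_A = 0 ⇒ q_C = 34.125 − 0.25q_A.
Similarly q_A = 31.125 − 0.25q_C.
Plugging q_A into C's best response: q_C = 34.125 − 0.25(31.125 − 0.25q_C) ⇒ 0.9375q_C = 843/32, so q_C = 28.1.
Then q_A = 31.125 − 0.25·28.1 = 24.1.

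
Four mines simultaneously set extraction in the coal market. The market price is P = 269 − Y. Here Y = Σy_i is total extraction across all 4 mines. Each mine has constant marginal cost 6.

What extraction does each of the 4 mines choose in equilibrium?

52.6

A representative mine's profit is π_i = y_i(269 − Y) − 6y_i, with Y = y_i + Σ_{j≠i} y_j.
First-order condition: 263 − 2y_i − Σ_{j≠i} y_j = 0.
With identical mines, set every y_j = y: then 263 − 2y − 3y = 0, i.e. y = 263/5 = 52.6.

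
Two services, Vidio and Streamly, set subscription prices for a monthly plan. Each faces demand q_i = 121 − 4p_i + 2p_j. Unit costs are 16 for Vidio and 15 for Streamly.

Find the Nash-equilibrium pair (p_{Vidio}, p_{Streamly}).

30.7, 30.3

Vidio's profit: π = (p_{Vidio} − 16)(121 − 4p_{Vidio} + 2p_{Streamly}).
∂π/∂p_{Vidio} = 185 − 8p_{Vidio} + 2p_{Streamly} = 0 ⇒ p_{Vidio} = 23.125 + 0.25p_{Streamly}.
Similarly p_{Streamly} = 22.625 + 0.25p_{Vidio}.
Solving the two reaction functions simultaneously: (1 − (0.25)(0.25))p_{Vidio} = 23.125 + 0.25·22.625, so 0.9375p_{Vidio} = 921/32 and p_{Vidio} = 30.7.
Then p_{Streamly} = 22.625 + 0.25·30.7 = 30.3.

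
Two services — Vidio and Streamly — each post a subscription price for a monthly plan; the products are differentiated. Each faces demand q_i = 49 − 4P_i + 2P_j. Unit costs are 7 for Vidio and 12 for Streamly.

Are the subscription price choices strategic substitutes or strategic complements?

Vidio's profit: π = (P_{Vidio} − 7)(49 − 4P_{Vidio} + 2P_{Streamly}).
∂π/∂P_{Vidio} = 77 − 8P_{Vidio} + 2P_{Streamly} = 0 ⇒ P_{Vidio} = 9.625 + 0.25P_{Streamly}.
The best-response slope dP_{Vidio}/dP_{Streamly} = 0.25 > 0: the reaction function is upward-sloping, so the choices are strategic complements.

strategic complements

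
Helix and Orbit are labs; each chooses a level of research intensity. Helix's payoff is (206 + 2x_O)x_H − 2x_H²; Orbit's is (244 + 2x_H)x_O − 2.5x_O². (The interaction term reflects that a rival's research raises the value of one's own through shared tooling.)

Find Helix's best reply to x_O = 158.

Expanding Helix's payoff: 206x_H + 2x_Ox_H − 2x_H².
∂π/∂x_H = 206 + 2x_O − 4x_H = 0, so x_H = 51.5 + 0.5x_O.
At x_O = 158: x_H = 51.5 + 0.5·158 = 130.5.

130.5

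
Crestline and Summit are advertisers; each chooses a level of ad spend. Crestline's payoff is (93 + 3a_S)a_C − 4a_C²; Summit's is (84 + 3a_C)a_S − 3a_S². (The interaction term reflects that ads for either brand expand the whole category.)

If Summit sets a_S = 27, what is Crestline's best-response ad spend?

21.75

Expanding Crestline's payoff: 93a_C + 3a_Sa_C − 4a_C².
∂π/∂a_C = 93 + 3a_S − 8a_C = 0, so a_C = 11.625 + 0.375a_S.
At a_S = 27: a_C = 11.625 + 0.375·27 = 21.75.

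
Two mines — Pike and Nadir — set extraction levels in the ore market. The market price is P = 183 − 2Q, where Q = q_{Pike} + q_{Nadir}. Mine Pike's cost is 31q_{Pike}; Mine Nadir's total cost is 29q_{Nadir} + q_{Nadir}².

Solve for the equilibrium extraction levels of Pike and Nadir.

Mine Pike's profit: π = q_{Pike}(183 − 2(q_{Pike} + q_{Nadir})) − 31q_{Pike}.
∂π/∂q_{Pike} = 152 − 4q_{Pike} − 2q_{Nadir} = 0, so q_{Pike} = 38 − 0.5q_{Nadir}.
For Nadir: ∂π/∂q_{Nadir} = 154 − 6q_{Nadir} − 2q_{Pike} = 0 ⇒ q_{Nadir} = 77/3 − (1/3)q_{Pike}.
Substituting the second reaction function into the first: q_{Pike} = 38 − 0.5(77/3 − (1/3)q_{Pike}), which gives (5/6)q_{Pike} = 151/6 ⇒ q_{Pike} = 30.2.
Then q_{Nadir} = 77/3 − (1/3)·30.2 = 15.6.

30.2, 15.6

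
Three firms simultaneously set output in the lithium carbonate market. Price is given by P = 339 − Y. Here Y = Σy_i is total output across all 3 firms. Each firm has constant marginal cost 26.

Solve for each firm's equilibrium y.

78.25

A representative firm's profit is π_i = y_i(339 − Y) − 26y_i, with Y = y_i + Σ_{j≠i} y_j.
First-order condition: 313 − 2y_i − Σ_{j≠i} y_j = 0.
With identical firms, set every y_j = y: then 313 − 2y − 2y = 0, i.e. y = 313/4 = 78.25.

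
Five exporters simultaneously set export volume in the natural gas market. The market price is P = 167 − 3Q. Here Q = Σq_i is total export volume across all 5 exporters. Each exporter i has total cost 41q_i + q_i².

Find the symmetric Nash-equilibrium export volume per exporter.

6.3

A representative exporter's profit is π_i = q_i(167 − 3Q) − 41q_i − q_i², with Q = q_i + Σ_{j≠i} q_j.
First-order condition: 126 − 8q_i − 3Σ_{j≠i} q_j = 0.
Imposing symmetry (q_j = q for all j) turns Σ_{j≠i} q_j into 4q, so 126 = 20q and q = 6.3.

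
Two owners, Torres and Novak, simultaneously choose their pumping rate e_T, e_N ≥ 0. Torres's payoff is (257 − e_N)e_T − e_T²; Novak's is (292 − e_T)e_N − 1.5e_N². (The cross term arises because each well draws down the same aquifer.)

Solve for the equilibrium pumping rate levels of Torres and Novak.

Expanding Torres's payoff: 257e_T − e_Ne_T − e_T².
∂π/∂e_T = 257 − e_N − 2e_T = 0, so e_T = 128.5 − 0.5e_N.
Likewise for Novak: e_N = 292/3 − (1/3)e_T.
Substituting the second reaction function into the first: e_T = 128.5 − 0.5(292/3 − (1/3)e_T), which gives (5/6)e_T = 479/6 ⇒ e_T = 95.8.
Then e_N = 292/3 − (1/3)·95.8 = 65.4.

95.8, 65.4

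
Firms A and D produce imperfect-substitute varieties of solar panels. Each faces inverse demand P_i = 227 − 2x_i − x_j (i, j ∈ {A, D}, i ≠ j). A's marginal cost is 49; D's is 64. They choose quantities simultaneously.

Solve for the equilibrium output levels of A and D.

Firm A's profit: π = x_A(227 − 2x_A − x_D) − 49x_A.
∂π/∂x_A = 178 − 4x_A − x_D = 0 ⇒ x_A = 44.5 − 0.25x_D.
Similarly x_D = 40.75 − 0.25x_A.
Substituting the second reaction function into the first: x_A = 44.5 − 0.25(40.75 − 0.25x_A), which gives 0.9375x_A = 34.3125 ⇒ x_A = 36.6.
Then x_D = 40.75 − 0.25·36.6 = 31.6.

36.6, 31.6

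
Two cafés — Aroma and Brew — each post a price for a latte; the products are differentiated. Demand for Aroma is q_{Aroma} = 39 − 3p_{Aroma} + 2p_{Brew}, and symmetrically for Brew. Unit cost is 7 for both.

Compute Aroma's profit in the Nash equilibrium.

192

Aroma's profit: π = (p_{Aroma} − 7)(39 − 3p_{Aroma} + 2p_{Brew}).
∂π/∂p_{Aroma} = 60 − 6p_{Aroma} + 2p_{Brew} = 0 ⇒ p_{Aroma} = 10 + (1/3)p_{Brew}.
Setting p_{Aroma} = p_{Brew} in the reaction function: p_{Aroma} = 10 + (1/3)p_{Aroma}, so p_{Aroma} = 10 / (2/3) = 15.
q_{Aroma} = 39 − 3·15 + 2·15 = 24.
Profit = (15 − 7)·24 = 192.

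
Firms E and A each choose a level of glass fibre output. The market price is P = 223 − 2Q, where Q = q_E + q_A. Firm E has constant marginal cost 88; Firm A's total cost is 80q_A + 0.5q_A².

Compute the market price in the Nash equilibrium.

136.625

Firm E's profit: π = q_E(223 − 2(q_E + q_A)) − 88q_E.
∂π/∂q_E = 135 − 4q_E − 2q_A = 0, so q_E = 33.75 − 0.5q_A.
For A: ∂π/∂q_A = 143 − 5q_A − 2q_E = 0 ⇒ q_A = 28.6 − 0.4q_E.
Plugging q_A into E's best response: q_E = 33.75 − 0.5(28.6 − 0.4q_E) ⇒ 0.8q_E = 19.45, so q_E = 24.3125.
Then q_A = 28.6 − 0.4·24.3125 = 18.875.
Equilibrium price: P = 223 − 2·43.1875 = 136.625.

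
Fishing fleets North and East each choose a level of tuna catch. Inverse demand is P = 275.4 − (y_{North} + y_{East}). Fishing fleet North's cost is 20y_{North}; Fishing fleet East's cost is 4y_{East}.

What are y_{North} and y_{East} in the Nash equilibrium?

79.8, 95.8

Fishing fleet North's profit: π = y_{North}(275.4 − (y_{North} + y_{East})) − 20y_{North}.
∂π/∂y_{North} = 255.4 − 2y_{North} − y_{East} = 0, so y_{North} = 127.7 − 0.5y_{East}.
By the same steps for East: y_{East} = 135.7 − 0.5y_{North}.
Solving the two reaction functions simultaneously: (1 − (−0.5)(−0.5))y_{North} = 127.7 − 0.5·135.7, so 0.75y_{North} = 59.85 and y_{North} = 79.8.
Then y_{East} = 135.7 − 0.5·79.8 = 95.8.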